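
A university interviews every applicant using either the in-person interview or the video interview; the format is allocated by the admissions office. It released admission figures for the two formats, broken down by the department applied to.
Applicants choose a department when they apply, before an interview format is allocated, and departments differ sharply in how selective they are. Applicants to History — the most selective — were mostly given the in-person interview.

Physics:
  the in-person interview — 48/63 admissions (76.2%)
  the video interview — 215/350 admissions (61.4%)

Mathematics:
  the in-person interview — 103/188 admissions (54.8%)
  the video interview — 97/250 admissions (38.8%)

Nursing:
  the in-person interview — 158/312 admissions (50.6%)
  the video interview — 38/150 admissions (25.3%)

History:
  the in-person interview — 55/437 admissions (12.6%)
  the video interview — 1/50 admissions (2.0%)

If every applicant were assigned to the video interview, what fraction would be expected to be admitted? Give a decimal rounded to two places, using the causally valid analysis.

Since department is a pre-existing factor (not a product of the interview format) and it affects the outcome on its own, it is a confounder. The stratified rates, not the pooled rate, identify the causal effect.
Standardising the video interview to the population department mix: 0.229·215/350 + 0.243·97/250 + 0.257·38/150 + 0.271·1/50 = 0.306.

0.31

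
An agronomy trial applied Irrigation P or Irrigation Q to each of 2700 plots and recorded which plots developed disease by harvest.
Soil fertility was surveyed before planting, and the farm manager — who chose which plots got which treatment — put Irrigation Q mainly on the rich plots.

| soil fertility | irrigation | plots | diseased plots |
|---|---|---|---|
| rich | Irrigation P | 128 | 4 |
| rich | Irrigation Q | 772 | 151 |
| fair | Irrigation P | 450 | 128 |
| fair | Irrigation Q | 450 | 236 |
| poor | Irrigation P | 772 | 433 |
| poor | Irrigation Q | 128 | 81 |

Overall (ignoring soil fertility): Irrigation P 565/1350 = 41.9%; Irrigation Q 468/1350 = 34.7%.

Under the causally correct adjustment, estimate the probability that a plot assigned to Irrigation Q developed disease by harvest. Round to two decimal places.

The stratified and pooled comparisons disagree (Irrigation P wins within each soil fertility; Irrigation Q wins overall), so the answer turns on the causal role of soil fertility.
Nothing the irrigation does changes soil fertility; the imbalance is an allocation artefact. With soil fertility also predicting the outcome, the pooled figure is confounded, and the within-stratum comparison is the causal one.
Standardising Irrigation Q to the population soil fertility mix: 0.333·151/772 + 0.333·236/450 + 0.333·81/128 = 0.451.

0.45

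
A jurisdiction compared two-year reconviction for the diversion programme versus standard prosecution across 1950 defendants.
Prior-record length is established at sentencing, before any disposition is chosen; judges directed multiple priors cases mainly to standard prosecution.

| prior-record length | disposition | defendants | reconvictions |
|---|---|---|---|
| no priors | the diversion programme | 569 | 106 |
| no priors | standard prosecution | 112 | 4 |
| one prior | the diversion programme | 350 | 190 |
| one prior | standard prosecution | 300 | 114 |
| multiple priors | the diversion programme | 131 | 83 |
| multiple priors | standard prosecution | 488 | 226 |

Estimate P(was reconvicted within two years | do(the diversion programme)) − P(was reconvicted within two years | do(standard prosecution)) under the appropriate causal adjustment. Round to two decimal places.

The imbalance in prior-record length arose from how defendants were allocated, not from anything the disposition did; and prior-record length independently affects the outcome. The pooled gap is confounded — condition on prior-record length.
Adjusting over the population distribution of prior-record length: 0.349·(0.186−0.036) + 0.333·(0.543−0.380) + 0.317·(0.634−0.463) = +0.161.

+0.16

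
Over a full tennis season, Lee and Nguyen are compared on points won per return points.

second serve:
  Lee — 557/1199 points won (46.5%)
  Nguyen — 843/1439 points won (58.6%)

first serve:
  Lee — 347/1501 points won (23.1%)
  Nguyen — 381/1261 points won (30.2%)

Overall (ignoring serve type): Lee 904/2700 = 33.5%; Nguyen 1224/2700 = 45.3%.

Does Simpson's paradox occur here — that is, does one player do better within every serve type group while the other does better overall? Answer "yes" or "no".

Within each serve type level (second serve 46.5% vs 58.6%; first serve 23.1% vs 30.2%), Nguyen has the higher rate every time. Pooled: 33.5% vs 45.3% — Nguyen has the higher rate overall. They agree.

no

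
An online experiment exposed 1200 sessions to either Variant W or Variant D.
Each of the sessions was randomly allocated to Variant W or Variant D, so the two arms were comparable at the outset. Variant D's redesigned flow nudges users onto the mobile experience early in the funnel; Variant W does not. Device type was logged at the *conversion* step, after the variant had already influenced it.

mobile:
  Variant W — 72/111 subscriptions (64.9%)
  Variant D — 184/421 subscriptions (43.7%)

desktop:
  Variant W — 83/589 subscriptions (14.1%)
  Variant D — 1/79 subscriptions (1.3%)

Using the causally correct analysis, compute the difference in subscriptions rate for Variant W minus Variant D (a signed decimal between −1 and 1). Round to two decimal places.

Device type is recorded after the variant and is itself shifted by it — it sits on the causal path from variant to outcome. Conditioning on a mediator would strip out part of the effect we want; the pooled comparison gives the total causal effect.
The causal difference is the pooled difference: 0.221 − 0.370 = -0.149.

-0.15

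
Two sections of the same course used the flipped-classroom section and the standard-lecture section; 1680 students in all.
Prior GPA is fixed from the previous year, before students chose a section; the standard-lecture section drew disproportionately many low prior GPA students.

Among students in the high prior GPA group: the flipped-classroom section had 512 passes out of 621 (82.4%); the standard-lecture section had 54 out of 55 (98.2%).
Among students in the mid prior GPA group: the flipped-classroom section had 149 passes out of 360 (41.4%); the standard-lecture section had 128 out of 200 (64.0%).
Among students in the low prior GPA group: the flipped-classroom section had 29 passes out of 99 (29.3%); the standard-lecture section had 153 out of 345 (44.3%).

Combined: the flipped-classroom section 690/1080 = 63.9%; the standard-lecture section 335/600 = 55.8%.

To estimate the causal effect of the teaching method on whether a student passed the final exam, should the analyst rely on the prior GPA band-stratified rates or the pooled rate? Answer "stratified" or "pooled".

stratified

The prior GPA band-specific comparison favours the standard-lecture section throughout, but the pooled figures favour the flipped-classroom section. The question is whether to condition on prior GPA band.
The imbalance in prior GPA band arose from how students were allocated, not from anything the teaching method did; and prior GPA band independently affects the outcome. The pooled gap is confounded — condition on prior GPA band.
Within each level — high prior GPA: 82.4% vs 98.2%; mid prior GPA: 41.4% vs 64.0%; low prior GPA: 29.3% vs 44.3% — the standard-lecture section is higher every time.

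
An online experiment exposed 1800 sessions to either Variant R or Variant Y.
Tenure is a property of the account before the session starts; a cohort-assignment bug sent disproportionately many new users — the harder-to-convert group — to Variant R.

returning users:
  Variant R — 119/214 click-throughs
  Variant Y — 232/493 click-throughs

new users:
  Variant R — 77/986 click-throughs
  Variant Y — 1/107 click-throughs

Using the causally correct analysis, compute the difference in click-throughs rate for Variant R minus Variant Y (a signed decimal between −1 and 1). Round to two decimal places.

Within every user tenure level Variant R has the higher rate, yet pooled Variant Y does — Simpson's reversal.
Since user tenure is a pre-existing factor (not a product of the variant) and it affects the outcome on its own, it is a confounder. The stratified rates, not the pooled rate, identify the causal effect.
Adjusting over the population distribution of user tenure: 0.393·(0.556−0.471) + 0.607·(0.078−0.009) = +0.075.

+0.08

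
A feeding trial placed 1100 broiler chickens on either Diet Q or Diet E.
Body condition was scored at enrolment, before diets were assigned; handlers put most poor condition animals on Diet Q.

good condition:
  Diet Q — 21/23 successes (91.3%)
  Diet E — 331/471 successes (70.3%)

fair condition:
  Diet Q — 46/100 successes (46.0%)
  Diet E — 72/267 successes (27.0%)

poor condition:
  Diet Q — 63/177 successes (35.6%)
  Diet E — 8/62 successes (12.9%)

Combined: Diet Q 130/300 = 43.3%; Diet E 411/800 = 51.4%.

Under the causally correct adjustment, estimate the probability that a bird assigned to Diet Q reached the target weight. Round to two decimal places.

Diet Q is higher inside every starting body condition stratum but Diet E is higher in aggregate. Whether to stratify depends on how starting body condition relates to the diet.
Here starting body condition is a common cause — it drives both which diet a case falls under and the outcome. The crude comparison mixes populations; the stratum-specific rates are the causally relevant ones.
Standardising Diet Q to the population starting body condition mix: 0.449·21/23 + 0.334·46/100 + 0.217·63/177 = 0.641.

0.64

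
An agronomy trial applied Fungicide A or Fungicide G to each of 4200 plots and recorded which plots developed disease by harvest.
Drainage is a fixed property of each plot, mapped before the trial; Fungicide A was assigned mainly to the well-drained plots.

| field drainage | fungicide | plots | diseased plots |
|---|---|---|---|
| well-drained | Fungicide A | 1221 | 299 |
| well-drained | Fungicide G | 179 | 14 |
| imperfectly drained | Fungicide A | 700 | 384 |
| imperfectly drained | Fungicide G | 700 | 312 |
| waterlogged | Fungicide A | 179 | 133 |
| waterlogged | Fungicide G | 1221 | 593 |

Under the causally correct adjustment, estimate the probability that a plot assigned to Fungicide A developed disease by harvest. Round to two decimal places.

0.51

Here field drainage is a common cause — it drives both which fungicide a case falls under and the outcome. The crude comparison mixes populations; the stratum-specific rates are the causally relevant ones.
Standardising Fungicide A to the population field drainage mix: 0.333·299/1221 + 0.333·384/700 + 0.333·133/179 = 0.512.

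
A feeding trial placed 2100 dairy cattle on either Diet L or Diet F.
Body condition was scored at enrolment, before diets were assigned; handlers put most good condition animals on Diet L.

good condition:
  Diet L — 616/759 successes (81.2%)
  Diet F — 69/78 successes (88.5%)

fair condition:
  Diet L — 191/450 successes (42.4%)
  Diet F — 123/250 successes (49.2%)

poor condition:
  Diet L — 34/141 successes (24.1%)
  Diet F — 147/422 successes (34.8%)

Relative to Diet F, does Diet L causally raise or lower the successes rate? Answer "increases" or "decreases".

Starting body condition satisfies the back-door criterion: it is not a descendant of the diet, and it blocks the spurious path from diet to outcome. Adjusting for it (i.e., using the within-starting body condition rates) gives the causal effect.
Within each level — good condition: 81.2% vs 88.5%; fair condition: 42.4% vs 49.2%; poor condition: 24.1% vs 34.8% — Diet F is higher every time.

decreases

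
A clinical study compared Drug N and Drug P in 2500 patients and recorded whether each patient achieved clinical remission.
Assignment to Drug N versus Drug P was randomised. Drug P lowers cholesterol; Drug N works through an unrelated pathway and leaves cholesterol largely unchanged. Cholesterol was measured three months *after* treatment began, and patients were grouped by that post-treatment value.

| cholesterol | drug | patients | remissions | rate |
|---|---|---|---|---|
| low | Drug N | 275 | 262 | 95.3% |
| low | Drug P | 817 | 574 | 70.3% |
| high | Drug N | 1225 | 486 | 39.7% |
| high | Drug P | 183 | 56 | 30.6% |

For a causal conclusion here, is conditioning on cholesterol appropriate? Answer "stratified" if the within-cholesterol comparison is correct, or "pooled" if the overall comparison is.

Cholesterol is recorded after the drug and is itself shifted by it — it sits on the causal path from drug to outcome. Conditioning on a mediator would strip out part of the effect we want; the pooled comparison gives the total causal effect.
Pooled: Drug N 49.9% vs Drug P 63.0%; Drug P is higher overall.

pooled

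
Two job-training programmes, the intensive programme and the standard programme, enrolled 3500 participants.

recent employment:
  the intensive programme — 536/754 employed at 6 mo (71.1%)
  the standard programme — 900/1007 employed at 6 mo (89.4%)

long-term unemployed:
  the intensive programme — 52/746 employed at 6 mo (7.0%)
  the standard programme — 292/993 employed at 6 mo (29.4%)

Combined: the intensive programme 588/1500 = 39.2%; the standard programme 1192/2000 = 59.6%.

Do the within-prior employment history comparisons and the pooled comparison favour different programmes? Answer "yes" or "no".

Within each prior employment history level (recent employment 71.1% vs 89.4%; long-term unemployed 7.0% vs 29.4%), the standard programme has the higher rate every time. Pooled: 39.2% vs 59.6% — the standard programme has the higher rate overall. They agree.

no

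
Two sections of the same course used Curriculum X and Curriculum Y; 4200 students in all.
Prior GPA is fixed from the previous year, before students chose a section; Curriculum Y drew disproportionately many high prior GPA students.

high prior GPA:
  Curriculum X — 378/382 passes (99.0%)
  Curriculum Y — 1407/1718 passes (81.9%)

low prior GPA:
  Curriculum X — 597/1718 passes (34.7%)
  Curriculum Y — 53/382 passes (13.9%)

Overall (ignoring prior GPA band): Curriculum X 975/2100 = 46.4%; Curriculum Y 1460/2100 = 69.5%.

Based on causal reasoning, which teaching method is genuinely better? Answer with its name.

Curriculum X

Prior GPA band is set before the teaching method has any effect — it is not caused by the teaching method — and it independently drives the outcome. That makes it a confounder, so the causal comparison is within prior GPA band levels.
Within each level — high prior GPA: 99.0% vs 81.9%; low prior GPA: 34.7% vs 13.9% — Curriculum X is higher every time.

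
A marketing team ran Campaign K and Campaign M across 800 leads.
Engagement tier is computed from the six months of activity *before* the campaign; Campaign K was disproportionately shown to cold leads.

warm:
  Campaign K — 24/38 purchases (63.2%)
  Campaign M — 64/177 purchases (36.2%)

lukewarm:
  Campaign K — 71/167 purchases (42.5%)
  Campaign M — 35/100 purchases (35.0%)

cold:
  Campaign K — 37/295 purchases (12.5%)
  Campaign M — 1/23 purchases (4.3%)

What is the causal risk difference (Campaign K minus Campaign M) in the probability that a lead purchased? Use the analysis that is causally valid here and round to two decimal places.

Within every engagement tier level Campaign K has the higher rate, yet pooled Campaign M does — Simpson's reversal.
The imbalance in engagement tier arose from how leads were allocated, not from anything the campaign did; and engagement tier independently affects the outcome. The pooled gap is confounded — condition on engagement tier.
Adjusting over the population distribution of engagement tier: 0.269·(0.632−0.362) + 0.334·(0.425−0.350) + 0.398·(0.125−0.043) = +0.130.

+0.13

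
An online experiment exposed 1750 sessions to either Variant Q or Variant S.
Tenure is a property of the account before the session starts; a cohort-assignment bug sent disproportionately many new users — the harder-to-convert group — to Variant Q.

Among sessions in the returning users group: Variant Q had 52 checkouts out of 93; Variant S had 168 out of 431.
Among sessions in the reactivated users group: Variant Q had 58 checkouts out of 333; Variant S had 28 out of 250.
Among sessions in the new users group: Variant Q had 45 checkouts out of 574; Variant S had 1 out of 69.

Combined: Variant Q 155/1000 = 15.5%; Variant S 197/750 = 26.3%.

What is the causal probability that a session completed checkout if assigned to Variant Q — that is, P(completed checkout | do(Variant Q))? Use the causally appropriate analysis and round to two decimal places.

Within every user tenure level Variant Q has the higher rate, yet pooled Variant S does — Simpson's reversal.
User tenure differs across variants for reasons unrelated to any effect of the variant itself, and it separately predicts the outcome — a classic confounder. We must compare within user tenure levels.
Standardising Variant Q to the population user tenure mix: 0.299·52/93 + 0.333·58/333 + 0.367·45/574 = 0.254.

0.25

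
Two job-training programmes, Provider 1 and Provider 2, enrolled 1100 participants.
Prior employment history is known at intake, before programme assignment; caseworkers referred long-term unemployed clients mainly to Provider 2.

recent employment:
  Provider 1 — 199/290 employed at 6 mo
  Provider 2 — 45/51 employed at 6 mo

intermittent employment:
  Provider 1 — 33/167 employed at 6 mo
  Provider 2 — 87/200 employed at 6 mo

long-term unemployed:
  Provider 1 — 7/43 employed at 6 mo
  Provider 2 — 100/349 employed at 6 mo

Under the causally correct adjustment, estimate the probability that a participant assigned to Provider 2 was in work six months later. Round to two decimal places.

Provider 2 is higher inside every prior employment history stratum but Provider 1 is higher in aggregate. Whether to stratify depends on how prior employment history relates to the programme.
Prior employment history differs across programmes for reasons unrelated to any effect of the programme itself, and it separately predicts the outcome — a classic confounder. We must compare within prior employment history levels.
Standardising Provider 2 to the population prior employment history mix: 0.310·45/51 + 0.334·87/200 + 0.356·100/349 = 0.521.

0.52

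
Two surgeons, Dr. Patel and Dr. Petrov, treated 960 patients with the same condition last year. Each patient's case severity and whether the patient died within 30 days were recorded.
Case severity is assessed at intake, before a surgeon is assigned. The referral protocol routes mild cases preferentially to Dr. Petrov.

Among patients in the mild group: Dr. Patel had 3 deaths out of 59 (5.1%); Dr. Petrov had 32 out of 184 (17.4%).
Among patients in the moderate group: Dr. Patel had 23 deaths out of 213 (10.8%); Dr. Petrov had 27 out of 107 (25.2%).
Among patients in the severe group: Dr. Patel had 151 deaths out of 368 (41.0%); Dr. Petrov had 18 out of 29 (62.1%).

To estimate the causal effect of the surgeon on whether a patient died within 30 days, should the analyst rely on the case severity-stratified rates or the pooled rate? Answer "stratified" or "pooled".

Case severity is set before the surgeon has any effect — it is not caused by the surgeon — and it independently drives the outcome. That makes it a confounder, so the causal comparison is within case severity levels.
Within each level — mild: 5.1% vs 17.4%; moderate: 10.8% vs 25.2%; severe: 41.0% vs 62.1% — Dr. Patel is lower every time.

stratified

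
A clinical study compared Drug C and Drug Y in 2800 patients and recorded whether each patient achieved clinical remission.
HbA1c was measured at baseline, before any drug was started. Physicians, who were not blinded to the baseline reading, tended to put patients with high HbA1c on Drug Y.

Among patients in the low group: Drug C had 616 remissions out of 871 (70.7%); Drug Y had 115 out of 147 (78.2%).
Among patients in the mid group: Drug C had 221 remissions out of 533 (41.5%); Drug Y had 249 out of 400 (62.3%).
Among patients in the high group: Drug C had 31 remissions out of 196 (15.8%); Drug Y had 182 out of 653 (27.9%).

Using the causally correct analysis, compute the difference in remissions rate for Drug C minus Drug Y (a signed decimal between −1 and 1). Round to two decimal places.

HbA1c is set before the drug has any effect — it is not caused by the drug — and it independently drives the outcome. That makes it a confounder, so the causal comparison is within HbA1c levels.
Adjusting over the population distribution of HbA1c: 0.364·(0.707−0.782) + 0.333·(0.415−0.623) + 0.303·(0.158−0.279) = -0.133.

-0.13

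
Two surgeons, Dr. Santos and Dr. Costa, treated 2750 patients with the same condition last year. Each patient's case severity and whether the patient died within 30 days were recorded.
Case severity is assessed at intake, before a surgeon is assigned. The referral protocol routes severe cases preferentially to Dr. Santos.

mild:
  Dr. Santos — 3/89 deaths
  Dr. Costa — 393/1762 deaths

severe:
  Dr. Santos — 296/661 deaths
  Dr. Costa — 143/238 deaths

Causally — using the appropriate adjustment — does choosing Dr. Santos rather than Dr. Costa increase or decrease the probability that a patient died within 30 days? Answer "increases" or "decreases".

The case severity-specific comparison favours Dr. Santos throughout, but the pooled figures favour Dr. Costa. The question is whether to condition on case severity.
Here case severity is a common cause — it drives both which surgeon a case falls under and the outcome. The crude comparison mixes populations; the stratum-specific rates are the causally relevant ones.
Within each level — mild: 3.4% vs 22.3%; severe: 44.8% vs 60.1% — Dr. Santos is lower every time.

decreases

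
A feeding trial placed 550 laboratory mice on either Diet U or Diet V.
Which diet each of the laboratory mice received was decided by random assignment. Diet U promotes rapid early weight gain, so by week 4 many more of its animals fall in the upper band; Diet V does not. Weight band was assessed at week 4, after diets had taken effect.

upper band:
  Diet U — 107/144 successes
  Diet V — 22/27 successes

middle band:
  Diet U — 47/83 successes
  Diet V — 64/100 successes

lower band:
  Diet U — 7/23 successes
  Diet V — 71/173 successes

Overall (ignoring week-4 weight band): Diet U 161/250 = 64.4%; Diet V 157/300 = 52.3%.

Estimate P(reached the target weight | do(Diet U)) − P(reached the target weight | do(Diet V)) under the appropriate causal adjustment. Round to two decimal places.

+0.12

The week-4 weight band-specific comparison favours Diet V throughout, but the pooled figures favour Diet U. The question is whether to condition on week-4 weight band.
Week-4 weight band here is a post-treatment variable shaped by the diet; conditioning on it would introduce bias rather than remove it. The overall comparison is the causal one.
The causal difference is the pooled difference: 0.644 − 0.523 = +0.121.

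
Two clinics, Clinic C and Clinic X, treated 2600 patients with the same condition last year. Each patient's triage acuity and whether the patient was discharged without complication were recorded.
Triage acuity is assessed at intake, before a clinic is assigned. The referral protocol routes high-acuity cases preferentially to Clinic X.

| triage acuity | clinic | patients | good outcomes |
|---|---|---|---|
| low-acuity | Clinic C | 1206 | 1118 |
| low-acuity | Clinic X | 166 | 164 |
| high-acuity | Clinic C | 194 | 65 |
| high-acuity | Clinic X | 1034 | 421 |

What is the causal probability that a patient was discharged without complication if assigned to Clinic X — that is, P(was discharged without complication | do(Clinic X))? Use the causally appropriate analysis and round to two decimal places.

Triage acuity differs across clinics for reasons unrelated to any effect of the clinic itself, and it separately predicts the outcome — a classic confounder. We must compare within triage acuity levels.
Standardising Clinic X to the population triage acuity mix: 0.528·164/166 + 0.472·421/1034 = 0.714.

0.71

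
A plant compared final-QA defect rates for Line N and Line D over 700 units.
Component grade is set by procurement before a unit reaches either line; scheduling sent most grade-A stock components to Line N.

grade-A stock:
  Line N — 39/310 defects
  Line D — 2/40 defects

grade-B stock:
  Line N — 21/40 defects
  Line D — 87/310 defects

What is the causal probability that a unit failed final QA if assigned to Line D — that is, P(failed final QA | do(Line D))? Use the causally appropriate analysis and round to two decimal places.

The stratified and pooled comparisons disagree (Line D wins within each component grade; Line N wins overall), so the answer turns on the causal role of component grade.
The imbalance in component grade arose from how units were allocated, not from anything the line did; and component grade independently affects the outcome. The pooled gap is confounded — condition on component grade.
Standardising Line D to the population component grade mix: 0.500·2/40 + 0.500·87/310 = 0.165.

0.17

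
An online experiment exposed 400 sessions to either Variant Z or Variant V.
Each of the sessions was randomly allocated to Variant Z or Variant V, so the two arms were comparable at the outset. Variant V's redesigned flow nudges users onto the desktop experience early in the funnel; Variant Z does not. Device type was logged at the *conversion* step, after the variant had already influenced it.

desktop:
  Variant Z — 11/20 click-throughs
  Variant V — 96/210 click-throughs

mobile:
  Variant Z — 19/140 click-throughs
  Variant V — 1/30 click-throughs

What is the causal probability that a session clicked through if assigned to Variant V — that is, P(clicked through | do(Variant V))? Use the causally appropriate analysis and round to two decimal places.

0.40

Stratifying would compare variants among sessions the variants themselves sorted into device type groups — a form of selection on an intermediate. The unconditioned pooled rates give the total causal effect.
So P(outcome | do(Variant V)) is just the pooled rate for Variant V: 97/240 = 0.404.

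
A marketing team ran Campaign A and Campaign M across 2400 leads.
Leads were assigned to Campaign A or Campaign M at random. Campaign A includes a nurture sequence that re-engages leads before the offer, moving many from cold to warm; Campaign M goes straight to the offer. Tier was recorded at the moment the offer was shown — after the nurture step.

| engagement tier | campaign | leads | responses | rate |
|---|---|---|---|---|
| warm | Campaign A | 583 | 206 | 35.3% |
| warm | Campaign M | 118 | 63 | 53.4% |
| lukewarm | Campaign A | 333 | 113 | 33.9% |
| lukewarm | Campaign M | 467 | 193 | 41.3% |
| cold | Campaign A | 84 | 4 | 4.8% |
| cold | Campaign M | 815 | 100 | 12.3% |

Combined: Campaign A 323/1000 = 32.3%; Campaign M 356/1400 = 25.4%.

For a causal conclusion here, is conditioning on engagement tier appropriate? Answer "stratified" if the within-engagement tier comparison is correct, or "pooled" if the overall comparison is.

Stratifying would compare campaigns among leads the campaigns themselves sorted into engagement tier groups — a form of selection on an intermediate. The unconditioned pooled rates give the total causal effect.
Pooled: Campaign A 32.3% vs Campaign M 25.4%; Campaign A is higher overall.

pooled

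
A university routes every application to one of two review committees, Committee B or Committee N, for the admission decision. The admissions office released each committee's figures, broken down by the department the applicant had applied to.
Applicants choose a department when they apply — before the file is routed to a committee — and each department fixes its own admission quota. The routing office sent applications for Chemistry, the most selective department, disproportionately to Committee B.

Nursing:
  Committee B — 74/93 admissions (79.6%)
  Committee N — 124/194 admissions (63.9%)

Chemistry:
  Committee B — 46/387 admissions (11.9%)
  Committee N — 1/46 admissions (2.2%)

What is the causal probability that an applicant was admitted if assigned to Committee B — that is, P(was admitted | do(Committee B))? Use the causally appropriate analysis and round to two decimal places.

Here department is a common cause — it drives both which review committee a case falls under and the outcome. The crude comparison mixes populations; the stratum-specific rates are the causally relevant ones.
Standardising Committee B to the population department mix: 0.399·74/93 + 0.601·46/387 = 0.389.

0.39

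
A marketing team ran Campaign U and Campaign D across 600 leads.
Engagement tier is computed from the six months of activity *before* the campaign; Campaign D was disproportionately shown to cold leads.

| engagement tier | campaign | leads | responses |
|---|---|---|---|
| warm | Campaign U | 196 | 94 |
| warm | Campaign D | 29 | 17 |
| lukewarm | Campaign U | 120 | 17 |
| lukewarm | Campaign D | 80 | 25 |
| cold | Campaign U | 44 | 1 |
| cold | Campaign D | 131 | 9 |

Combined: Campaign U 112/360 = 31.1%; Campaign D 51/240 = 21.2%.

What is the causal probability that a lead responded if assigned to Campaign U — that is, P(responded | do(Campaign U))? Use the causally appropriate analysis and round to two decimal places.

The stratified and pooled comparisons disagree (Campaign D wins within each engagement tier; Campaign U wins overall), so the answer turns on the causal role of engagement tier.
The imbalance in engagement tier arose from how leads were allocated, not from anything the campaign did; and engagement tier independently affects the outcome. The pooled gap is confounded — condition on engagement tier.
Standardising Campaign U to the population engagement tier mix: 0.375·94/196 + 0.333·17/120 + 0.292·1/44 = 0.234.

0.23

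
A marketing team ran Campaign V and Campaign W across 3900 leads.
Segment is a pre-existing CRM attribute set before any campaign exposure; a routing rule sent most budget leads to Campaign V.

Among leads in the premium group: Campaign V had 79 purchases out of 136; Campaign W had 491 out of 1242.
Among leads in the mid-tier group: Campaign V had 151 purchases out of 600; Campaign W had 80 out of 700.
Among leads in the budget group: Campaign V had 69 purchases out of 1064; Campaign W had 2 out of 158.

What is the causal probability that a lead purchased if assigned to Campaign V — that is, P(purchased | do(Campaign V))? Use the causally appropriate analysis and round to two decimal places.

The customer segment-specific comparison favours Campaign V throughout, but the pooled figures favour Campaign W. The question is whether to condition on customer segment.
The imbalance in customer segment arose from how leads were allocated, not from anything the campaign did; and customer segment independently affects the outcome. The pooled gap is confounded — condition on customer segment.
Standardising Campaign V to the population customer segment mix: 0.353·79/136 + 0.333·151/600 + 0.313·69/1064 = 0.309.

0.31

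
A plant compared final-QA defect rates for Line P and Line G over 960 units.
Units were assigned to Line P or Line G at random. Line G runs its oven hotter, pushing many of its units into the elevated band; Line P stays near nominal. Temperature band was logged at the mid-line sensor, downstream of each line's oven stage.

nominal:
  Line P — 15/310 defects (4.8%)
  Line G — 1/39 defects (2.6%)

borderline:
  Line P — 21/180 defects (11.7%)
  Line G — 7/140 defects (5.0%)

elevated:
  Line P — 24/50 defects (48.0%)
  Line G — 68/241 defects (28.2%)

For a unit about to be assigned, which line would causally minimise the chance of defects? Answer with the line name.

The distribution of in-process temperature band is itself part of what the line does — it is an intermediate outcome. Holding it fixed would remove that part of the effect; the total effect is the pooled difference.
Pooled: Line P 11.1% vs Line G 18.1%; Line P is lower overall.

Line P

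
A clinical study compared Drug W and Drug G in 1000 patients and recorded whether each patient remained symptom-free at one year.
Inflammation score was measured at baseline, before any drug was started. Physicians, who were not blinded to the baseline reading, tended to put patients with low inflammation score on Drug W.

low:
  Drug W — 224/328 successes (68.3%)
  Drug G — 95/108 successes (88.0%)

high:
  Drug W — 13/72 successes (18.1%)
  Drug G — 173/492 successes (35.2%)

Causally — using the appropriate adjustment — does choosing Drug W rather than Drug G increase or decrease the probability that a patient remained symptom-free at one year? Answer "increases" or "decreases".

decreases

The stratified and pooled comparisons disagree (Drug G wins within each inflammation score; Drug W wins overall), so the answer turns on the causal role of inflammation score.
Inflammation score differs across drugs for reasons unrelated to any effect of the drug itself, and it separately predicts the outcome — a classic confounder. We must compare within inflammation score levels.
Within each level — low: 68.3% vs 88.0%; high: 18.1% vs 35.2% — Drug G is higher every time.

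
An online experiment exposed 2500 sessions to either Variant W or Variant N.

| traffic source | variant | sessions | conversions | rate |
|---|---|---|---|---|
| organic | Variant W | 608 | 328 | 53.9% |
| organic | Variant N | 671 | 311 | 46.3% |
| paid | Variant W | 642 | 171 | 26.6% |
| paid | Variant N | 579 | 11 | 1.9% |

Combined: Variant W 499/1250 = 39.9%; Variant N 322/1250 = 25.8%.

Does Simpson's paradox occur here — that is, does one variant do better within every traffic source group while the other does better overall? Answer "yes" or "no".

no

Within each traffic source level (organic 53.9% vs 46.3%; paid 26.6% vs 1.9%), Variant W has the higher rate every time. Pooled: 39.9% vs 25.8% — Variant W has the higher rate overall. They agree.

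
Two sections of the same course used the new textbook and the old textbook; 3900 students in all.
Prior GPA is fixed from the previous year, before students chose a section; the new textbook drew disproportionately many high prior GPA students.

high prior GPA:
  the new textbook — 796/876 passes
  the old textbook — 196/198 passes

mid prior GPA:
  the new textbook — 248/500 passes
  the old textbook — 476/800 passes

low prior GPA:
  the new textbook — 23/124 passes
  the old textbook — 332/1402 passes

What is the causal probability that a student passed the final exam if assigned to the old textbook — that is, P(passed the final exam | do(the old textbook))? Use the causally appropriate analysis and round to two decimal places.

Prior GPA band satisfies the back-door criterion: it is not a descendant of the teaching method, and it blocks the spurious path from teaching method to outcome. Adjusting for it (i.e., using the within-prior GPA band rates) gives the causal effect.
Standardising the old textbook to the population prior GPA band mix: 0.275·196/198 + 0.333·476/800 + 0.391·332/1402 = 0.564.

0.56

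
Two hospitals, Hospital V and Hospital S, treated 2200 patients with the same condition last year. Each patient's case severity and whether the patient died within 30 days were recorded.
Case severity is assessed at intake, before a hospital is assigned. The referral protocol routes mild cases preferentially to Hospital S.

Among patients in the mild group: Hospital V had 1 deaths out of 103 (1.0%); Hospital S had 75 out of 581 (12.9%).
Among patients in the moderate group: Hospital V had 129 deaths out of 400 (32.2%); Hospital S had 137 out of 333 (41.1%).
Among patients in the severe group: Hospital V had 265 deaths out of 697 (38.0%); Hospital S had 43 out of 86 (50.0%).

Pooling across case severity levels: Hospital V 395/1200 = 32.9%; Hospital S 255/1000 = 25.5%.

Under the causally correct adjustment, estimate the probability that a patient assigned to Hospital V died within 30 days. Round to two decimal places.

0.25

The case severity-specific comparison favours Hospital V throughout, but the pooled figures favour Hospital S. The question is whether to condition on case severity.
Here case severity is a common cause — it drives both which hospital a case falls under and the outcome. The crude comparison mixes populations; the stratum-specific rates are the causally relevant ones.
Standardising Hospital V to the population case severity mix: 0.311·1/103 + 0.333·129/400 + 0.356·265/697 = 0.246.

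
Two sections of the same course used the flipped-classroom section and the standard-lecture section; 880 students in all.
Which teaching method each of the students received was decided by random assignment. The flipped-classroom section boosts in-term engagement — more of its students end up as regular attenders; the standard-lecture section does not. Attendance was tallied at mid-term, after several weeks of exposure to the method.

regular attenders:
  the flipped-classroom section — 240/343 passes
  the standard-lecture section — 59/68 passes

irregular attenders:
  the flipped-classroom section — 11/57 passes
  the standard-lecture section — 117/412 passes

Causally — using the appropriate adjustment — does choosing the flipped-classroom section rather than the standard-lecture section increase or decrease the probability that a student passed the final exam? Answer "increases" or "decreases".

Mid-term attendance lies on the pathway teaching method → mid-term attendance → outcome, so adjusting for it blocks the indirect effect. For the total causal effect of teaching method, use the unadjusted pooled rates.
Pooled: the flipped-classroom section 62.7% vs the standard-lecture section 36.7%; the flipped-classroom section is higher overall.

increases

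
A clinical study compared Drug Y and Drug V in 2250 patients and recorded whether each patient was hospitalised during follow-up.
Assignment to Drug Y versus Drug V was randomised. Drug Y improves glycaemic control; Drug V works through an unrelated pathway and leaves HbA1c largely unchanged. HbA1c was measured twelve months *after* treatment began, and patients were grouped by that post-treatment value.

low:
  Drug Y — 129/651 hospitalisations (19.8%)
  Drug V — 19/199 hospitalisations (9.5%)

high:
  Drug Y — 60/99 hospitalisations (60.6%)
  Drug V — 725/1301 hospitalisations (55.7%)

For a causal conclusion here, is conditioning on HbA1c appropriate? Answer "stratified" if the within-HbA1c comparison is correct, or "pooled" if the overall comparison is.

The HbA1c-specific comparison favours Drug V throughout, but the pooled figures favour Drug Y. The question is whether to condition on HbA1c.
The distribution of HbA1c is itself part of what the drug does — it is an intermediate outcome. Holding it fixed would remove that part of the effect; the total effect is the pooled difference.
Pooled: Drug Y 25.2% vs Drug V 49.6%; Drug Y is lower overall.

pooled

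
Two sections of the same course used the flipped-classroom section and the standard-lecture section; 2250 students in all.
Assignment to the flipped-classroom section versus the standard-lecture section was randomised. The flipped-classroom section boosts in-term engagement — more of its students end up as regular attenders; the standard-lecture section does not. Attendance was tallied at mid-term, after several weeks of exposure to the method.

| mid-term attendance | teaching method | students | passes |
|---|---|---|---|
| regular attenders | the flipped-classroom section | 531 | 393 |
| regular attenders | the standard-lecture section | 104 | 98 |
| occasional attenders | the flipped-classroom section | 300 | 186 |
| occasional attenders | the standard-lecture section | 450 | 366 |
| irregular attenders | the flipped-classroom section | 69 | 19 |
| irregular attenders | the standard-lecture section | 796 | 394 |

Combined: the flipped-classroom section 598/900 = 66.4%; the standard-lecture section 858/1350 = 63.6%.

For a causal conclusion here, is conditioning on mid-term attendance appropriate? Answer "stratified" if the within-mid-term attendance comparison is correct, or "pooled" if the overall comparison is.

The mid-term attendance-specific comparison favours the standard-lecture section throughout, but the pooled figures favour the flipped-classroom section. The question is whether to condition on mid-term attendance.
Mid-term attendance is downstream of the teaching method. One should not condition on a consequence of treatment, so the overall rates are the right comparison.
Pooled: the flipped-classroom section 66.4% vs the standard-lecture section 63.6%; the flipped-classroom section is higher overall.

pooled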